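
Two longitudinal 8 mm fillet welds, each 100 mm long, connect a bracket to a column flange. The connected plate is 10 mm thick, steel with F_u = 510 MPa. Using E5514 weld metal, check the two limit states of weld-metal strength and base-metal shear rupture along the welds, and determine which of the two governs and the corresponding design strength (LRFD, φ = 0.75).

φR_n ≈ 280 kN (weld metal governs)

E55XX → F_EXX = 550 MPa.
t_e = 0.707 × 8 = 5.656 mm; L = 200 mm.
Weld metal: φR_n = 0.75 × 0.6 × 550 × 5.656 × 200 × 10⁻³ = 280 kN.
Base metal (shear rupture): φR_n = 0.75 × 0.6 × 510 × 10 × 200 × 10⁻³ = 459 kN.
Governing: weld metal.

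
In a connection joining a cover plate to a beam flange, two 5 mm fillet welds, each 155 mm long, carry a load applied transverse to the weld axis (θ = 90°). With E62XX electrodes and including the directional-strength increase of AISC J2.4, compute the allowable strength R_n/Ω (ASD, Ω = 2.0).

R_n/Ω ≈ 306 kN

E62XX → F_EXX = 620 MPa.
t_e = 0.707 × 5 = 3.535 mm; A_we = 3.535 × 310 = 1096 mm².
Directional factor: 1.0 + 0.5 sin^1.5(90°) = 1.5.
F_nw = 0.6 × 620 × 1.5 = 558 MPa.
R_n/Ω = (558 × 1096) / 2.0 × 10⁻³ = 305.7 kN.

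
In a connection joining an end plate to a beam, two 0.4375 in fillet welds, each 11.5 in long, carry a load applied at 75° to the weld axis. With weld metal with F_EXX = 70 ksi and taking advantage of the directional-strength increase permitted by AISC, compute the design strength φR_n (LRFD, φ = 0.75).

t_e = 0.707 × 0.4375 = 0.3093 in; A_we = 0.3093 × 23 = 7.114 in².
Directional factor: 1.0 + 0.5 sin^1.5(75°) = 1.475.
F_nw = 0.6 × 70 × 1.475 = 61.94 ksi.
φR_n = 0.75 × 61.94 × 7.114 = 330.5 kips.

φR_n ≈ 330 kips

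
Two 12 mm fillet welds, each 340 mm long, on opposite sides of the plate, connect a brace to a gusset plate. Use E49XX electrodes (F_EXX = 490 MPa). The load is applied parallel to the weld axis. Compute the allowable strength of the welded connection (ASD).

Effective throat t_e = 0.707 × 12 = 8.484 mm.
Total length L = 680 mm; A_we = 8.484 × 680 = 5769 mm².
F_nw = 0.6 F_EXX = 0.6 × 490 = 294 MPa.
R_n = 294 × 5769 × 10⁻³ = 1696 kN; R_n/Ω = 1696/2.0 = 848.1 kN.

R_n/Ω ≈ 848 kN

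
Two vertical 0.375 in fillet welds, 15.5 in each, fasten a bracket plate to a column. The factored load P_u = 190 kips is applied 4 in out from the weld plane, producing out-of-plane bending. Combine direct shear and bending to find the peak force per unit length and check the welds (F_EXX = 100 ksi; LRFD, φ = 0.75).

f_max ≈ 11.3 kip/in; adequate

L_w = 2 × 15.5 = 31 in; section modulus (unit throat) S = 2 × L²/6 = 80.08 in².
Direct shear f_v = P/L_w = 190/31 = 6.129 kip/in.
Moment M = P × e = 190 × 4 = 760 kip·in; bending f_b = M/S = 9.49 kip/in.
f_max = √(f_v² + f_b²) = √(6.129² + 9.49²) = 11.3 kip/in.
φr_n = 0.75 × 0.6 × 100 × (0.707 × 0.375) = 11.93 kip/in → adequate.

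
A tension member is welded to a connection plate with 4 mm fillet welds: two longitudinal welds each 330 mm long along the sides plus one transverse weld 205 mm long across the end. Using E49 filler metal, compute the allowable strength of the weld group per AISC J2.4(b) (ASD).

E49XX → F_EXX = 490 MPa.
t_e = 0.707 × 4 = 2.828 mm.
R_nwl = 0.6 × 490 × 2.828 × 660 × 10⁻³ = 548.7 kN (longitudinal, 2 welds).
R_nwt = 0.6 × 490 × 2.828 × 205 × 10⁻³ = 170.4 kN (transverse, base value).
(i) R_nwl + R_nwt = 719.2 kN; (ii) 0.85 R_nwl + 1.5 R_nwt = 722.1 kN.
R_n = max = 722.1 kN [governs: (ii)]; R_n/Ω = 361 kN.

R_n/Ω ≈ 361 kN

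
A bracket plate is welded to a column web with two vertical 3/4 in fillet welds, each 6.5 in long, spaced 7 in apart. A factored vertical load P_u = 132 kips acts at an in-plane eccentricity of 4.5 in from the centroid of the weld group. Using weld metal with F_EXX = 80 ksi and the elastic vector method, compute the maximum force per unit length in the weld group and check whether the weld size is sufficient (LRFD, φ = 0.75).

Total weld length L_w = 13 in. Treat welds as unit-width lines.
Polar moment about centroid: J = 2[d³/12 + d(b/2)²] = 2[6.5³/12 + 6.5×3.5²] = 205 in³.
Direct shear f_v = P/L_w = 132 / 13 = 10.15 kip/in (vertical).
Torsion M = P·e = 132 × 4.5 = 594 kip·in.
Critical point at (x, y) = (3.5, 3.25) from centroid. f_tx = M·y/J = 9.416 kip/in; f_ty = M·x/J = 10.14 kip/in.
Resultant f_max = √[f_tx² + (f_v + f_ty)²] = √[9.416² + (10.15 + 10.14)²] = 22.37 kip/in.
Capacity per unit length: φr_n = 0.75 × 0.6 × 80 × (0.707 × 0.75) = 19.09 kip/in.
22.37 > 19.09 → NOT adequate.

f_max ≈ 22.4 kip/in; NOT adequate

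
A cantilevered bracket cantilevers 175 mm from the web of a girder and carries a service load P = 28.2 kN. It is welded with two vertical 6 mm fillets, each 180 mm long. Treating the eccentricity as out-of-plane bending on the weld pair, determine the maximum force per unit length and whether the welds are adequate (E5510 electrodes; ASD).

E55XX → F_EXX = 550 MPa.
L_w = 2 × 180 = 360 mm; section modulus (unit throat) S = 2 × L²/6 = 10800 mm².
Direct shear f_v = P/L_w = 28.2×10³/360 = 78.33 N/mm.
Moment M = P × e = 28.2×10³ × 175 = 4935000 N·mm; bending f_b = M/S = 456.9 N/mm.
f_max = √(f_v² + f_b²) = √(78.33² + 456.9²) = 463.6 N/mm.
r_n/Ω = (1/2.0) × 0.6 × 550 × (0.707 × 6) = 699.9 N/mm → adequate.

f_max ≈ 464 N/mm; adequate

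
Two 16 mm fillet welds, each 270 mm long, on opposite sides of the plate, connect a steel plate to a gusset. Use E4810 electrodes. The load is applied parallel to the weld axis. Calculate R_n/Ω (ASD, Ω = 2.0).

E48XX → F_EXX = 480 MPa.
Effective throat t_e = 0.707 × 16 = 11.31 mm.
Total length L = 540 mm; A_we = 11.31 × 540 = 6108 mm².
F_nw = 0.6 F_EXX = 0.6 × 480 = 288 MPa.
R_n = 288 × 6108 × 10⁻³ = 1759 kN; R_n/Ω = 1759/2.0 = 879.6 kN.

R_n/Ω ≈ 880 kN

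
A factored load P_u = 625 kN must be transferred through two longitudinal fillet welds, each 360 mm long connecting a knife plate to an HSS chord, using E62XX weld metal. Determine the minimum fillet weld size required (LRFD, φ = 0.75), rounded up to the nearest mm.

E62XX → F_EXX = 620 MPa.
Total weld length L = 720 mm.
Required throat t_e = P_u / (φ × 0.6 F_EXX × L) = 625 / (0.75 × 0.6 × 620 × 720 × 10⁻³) = 3.111 mm.
Required leg w = t_e / 0.707 = 4.401 mm → use 5 mm.

w = 5 mm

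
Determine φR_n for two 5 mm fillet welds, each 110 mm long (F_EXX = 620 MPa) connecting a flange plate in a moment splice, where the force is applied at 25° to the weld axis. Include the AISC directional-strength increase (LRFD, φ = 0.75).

t_e = 0.707 × 5 = 3.535 mm; A_we = 3.535 × 220 = 777.7 mm².
Directional factor: 1.0 + 0.5 sin^1.5(25°) = 1.137.
F_nw = 0.6 × 620 × 1.137 = 423.1 MPa.
φR_n = 0.75 × 423.1 × 777.7 × 10⁻³ = 246.8 kN.

φR_n ≈ 247 kN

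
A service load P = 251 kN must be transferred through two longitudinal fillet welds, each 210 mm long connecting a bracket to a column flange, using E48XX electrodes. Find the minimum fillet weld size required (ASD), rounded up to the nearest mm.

w = 6 mm

E48XX → F_EXX = 480 MPa.
Total weld length L = 420 mm.
Required throat t_e = P × Ω / (0.6 F_EXX × L) = 251 × 2.0 / (0.6 × 480 × 420 × 10⁻³) = 4.15 mm.
Required leg w = t_e / 0.707 = 5.87 mm → use 6 mm.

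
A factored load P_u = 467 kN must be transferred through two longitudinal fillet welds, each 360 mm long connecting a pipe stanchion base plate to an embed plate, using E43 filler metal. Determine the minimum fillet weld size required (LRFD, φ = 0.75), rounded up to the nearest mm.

w = 5 mm

E43XX → F_EXX = 430 MPa.
Total weld length L = 720 mm.
Required throat t_e = P_u / (φ × 0.6 F_EXX × L) = 467 / (0.75 × 0.6 × 430 × 720 × 10⁻³) = 3.352 mm.
Required leg w = t_e / 0.707 = 4.741 mm → use 5 mm.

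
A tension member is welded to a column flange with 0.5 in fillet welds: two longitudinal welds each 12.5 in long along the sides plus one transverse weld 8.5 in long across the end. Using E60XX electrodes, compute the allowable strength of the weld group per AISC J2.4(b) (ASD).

E60XX → F_EXX = 60 ksi.
t_e = 0.707 × 0.5 = 0.3535 in.
R_nwl = 0.6 × 60 × 0.3535 × 25 = 318.1 kip (longitudinal, 2 welds).
R_nwt = 0.6 × 60 × 0.3535 × 8.5 = 108.2 kip (transverse, base value).
(i) R_nwl + R_nwt = 426.3 kip; (ii) 0.85 R_nwl + 1.5 R_nwt = 432.7 kip.
R_n = max = 432.7 kip [governs: (ii)]; R_n/Ω = 216.3 kip.

R_n/Ω ≈ 216 kip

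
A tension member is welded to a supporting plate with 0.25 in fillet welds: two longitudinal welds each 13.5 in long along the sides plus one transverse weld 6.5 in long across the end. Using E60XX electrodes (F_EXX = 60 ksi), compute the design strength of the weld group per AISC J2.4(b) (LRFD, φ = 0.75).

φR_n ≈ 160 kips

t_e = 0.707 × 0.25 = 0.1767 in.
R_nwl = 0.6 × 60 × 0.1767 × 27 = 171.8 kips (longitudinal, 2 welds).
R_nwt = 0.6 × 60 × 0.1767 × 6.5 = 41.36 kips (transverse, base value).
(i) R_nwl + R_nwt = 213.2 kips; (ii) 0.85 R_nwl + 1.5 R_nwt = 208.1 kips.
R_n = max = 213.2 kips [governs: (i)]; φR_n = 159.9 kips.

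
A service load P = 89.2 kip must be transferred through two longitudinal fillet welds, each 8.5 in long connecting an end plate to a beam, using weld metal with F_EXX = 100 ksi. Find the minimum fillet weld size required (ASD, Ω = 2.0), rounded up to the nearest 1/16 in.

Total weld length L = 17 in.
Required throat t_e = P × Ω / (0.6 F_EXX × L) = 89.2 × 2.0 / (0.6 × 100 × 17) = 0.1749 in.
Required leg w = t_e / 0.707 = 0.2474 in → use 1/4 in.

w = 1/4 in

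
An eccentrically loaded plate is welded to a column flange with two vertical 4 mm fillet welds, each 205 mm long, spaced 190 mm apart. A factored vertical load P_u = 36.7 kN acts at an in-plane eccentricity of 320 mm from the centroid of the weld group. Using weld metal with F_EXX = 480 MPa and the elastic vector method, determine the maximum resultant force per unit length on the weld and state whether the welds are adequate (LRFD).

Total weld length L_w = 410 mm. Treat welds as unit-width lines.
Polar moment about centroid: J = 2[d³/12 + d(b/2)²] = 2[205³/12 + 205×95²] = 5136000 mm³.
Direct shear f_v = P/L_w = 36.7×10³ / 410 = 89.51 N/mm (vertical).
Torsion M = P·e = 36.7×10³ × 320 = 11744000 N·mm.
Critical point at (x, y) = (95, 102.5) from centroid. f_tx = M·y/J = 234.4 N/mm; f_ty = M·x/J = 217.2 N/mm.
Resultant f_max = √[f_tx² + (f_v + f_ty)²] = √[234.4² + (89.51 + 217.2)²] = 386 N/mm.
Capacity per unit length: φr_n = 0.75 × 0.6 × 480 × (0.707 × 4) = 610.8 N/mm.
386 ≤ 610.8 → adequate.

f_max ≈ 386 N/mm; adequate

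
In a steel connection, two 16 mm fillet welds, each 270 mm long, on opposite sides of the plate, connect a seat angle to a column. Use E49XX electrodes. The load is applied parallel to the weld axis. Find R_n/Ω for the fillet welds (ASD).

E49XX → F_EXX = 490 MPa.
Effective throat t_e = 0.707 × 16 = 11.31 mm.
Total length L = 540 mm; A_we = 11.31 × 540 = 6108 mm².
F_nw = 0.6 F_EXX = 0.6 × 490 = 294 MPa.
R_n = 294 × 6108 × 10⁻³ = 1796 kN; R_n/Ω = 1796/2.0 = 897.9 kN.

R_n/Ω ≈ 898 kN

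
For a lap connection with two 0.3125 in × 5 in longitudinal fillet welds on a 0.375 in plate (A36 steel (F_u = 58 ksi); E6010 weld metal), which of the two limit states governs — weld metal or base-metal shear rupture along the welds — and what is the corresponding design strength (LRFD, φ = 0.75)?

E60XX → F_EXX = 60 ksi.
t_e = 0.707 × 0.3125 = 0.2209 in; L = 10 in.
Weld metal: φR_n = 0.75 × 0.6 × 60 × 0.2209 × 10 = 59.65 kips.
Base metal (shear rupture): φR_n = 0.75 × 0.6 × 58 × 0.375 × 10 = 97.88 kips.
Governing: weld metal.

φR_n ≈ 59.7 kips (weld metal governs)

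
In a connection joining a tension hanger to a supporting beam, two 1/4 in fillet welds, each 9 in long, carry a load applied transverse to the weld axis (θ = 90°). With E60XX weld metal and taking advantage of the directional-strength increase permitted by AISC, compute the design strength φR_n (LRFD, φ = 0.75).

φR_n ≈ 129 kip

E60XX → F_EXX = 60 ksi.
t_e = 0.707 × 0.25 = 0.1767 in; A_we = 0.1767 × 18 = 3.181 in².
Directional factor: 1.0 + 0.5 sin^1.5(90°) = 1.5.
F_nw = 0.6 × 60 × 1.5 = 54 ksi.
φR_n = 0.75 × 54 × 3.181 = 128.9 kip.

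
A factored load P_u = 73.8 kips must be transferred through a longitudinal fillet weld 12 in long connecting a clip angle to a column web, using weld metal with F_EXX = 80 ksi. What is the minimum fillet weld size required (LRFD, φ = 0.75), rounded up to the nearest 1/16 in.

w = 1/4 in

Total weld length L = 12 in.
Required throat t_e = P_u / (φ × 0.6 F_EXX × L) = 73.8 / (0.75 × 0.6 × 80 × 12) = 0.1708 in.
Required leg w = t_e / 0.707 = 0.2416 in → use 1/4 in.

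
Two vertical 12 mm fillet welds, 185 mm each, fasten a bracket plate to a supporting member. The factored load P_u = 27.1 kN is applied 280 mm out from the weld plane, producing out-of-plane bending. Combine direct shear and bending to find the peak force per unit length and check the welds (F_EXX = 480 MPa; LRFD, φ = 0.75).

f_max ≈ 669 N/mm; adequate

L_w = 2 × 185 = 370 mm; section modulus (unit throat) S = 2 × L²/6 = 11410 mm².
Direct shear f_v = P/L_w = 27.1×10³/370 = 73.24 N/mm.
Moment M = P × e = 27.1×10³ × 280 = 7588000 N·mm; bending f_b = M/S = 665.1 N/mm.
f_max = √(f_v² + f_b²) = √(73.24² + 665.1²) = 669.1 N/mm.
φr_n = 0.75 × 0.6 × 480 × (0.707 × 12) = 1833 N/mm → adequate.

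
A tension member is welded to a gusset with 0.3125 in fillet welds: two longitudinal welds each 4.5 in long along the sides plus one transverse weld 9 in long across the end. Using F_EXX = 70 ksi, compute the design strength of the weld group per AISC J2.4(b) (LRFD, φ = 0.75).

t_e = 0.707 × 0.3125 = 0.2209 in.
R_nwl = 0.6 × 70 × 0.2209 × 9 = 83.51 kip (longitudinal, 2 welds).
R_nwt = 0.6 × 70 × 0.2209 × 9 = 83.51 kip (transverse, base value).
(i) R_nwl + R_nwt = 167 kip; (ii) 0.85 R_nwl + 1.5 R_nwt = 196.3 kip.
R_n = max = 196.3 kip [governs: (ii)]; φR_n = 147.2 kip.

φR_n ≈ 147 kip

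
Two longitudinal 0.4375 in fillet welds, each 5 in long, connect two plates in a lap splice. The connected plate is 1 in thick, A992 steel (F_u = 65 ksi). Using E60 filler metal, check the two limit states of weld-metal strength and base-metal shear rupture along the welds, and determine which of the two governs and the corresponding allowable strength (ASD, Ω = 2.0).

R_n/Ω ≈ 55.7 kip (weld metal governs)

E60XX → F_EXX = 60 ksi.
t_e = 0.707 × 0.4375 = 0.3093 in; L = 10 in.
Weld metal: R_n/Ω = (1/2.0) × 0.6 × 60 × 0.3093 × 10 = 55.68 kip.
Base metal (shear rupture): R_n/Ω = (1/2.0) × 0.6 × 65 × 1 × 10 = 195 kip.
Governing: weld metal.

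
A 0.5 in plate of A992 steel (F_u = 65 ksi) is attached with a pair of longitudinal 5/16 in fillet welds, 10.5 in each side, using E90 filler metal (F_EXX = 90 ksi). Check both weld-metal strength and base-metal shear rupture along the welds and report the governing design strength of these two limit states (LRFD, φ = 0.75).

φR_n ≈ 188 kips (weld metal governs)

t_e = 0.707 × 0.3125 = 0.2209 in; L = 21 in.
Weld metal: φR_n = 0.75 × 0.6 × 90 × 0.2209 × 21 = 187.9 kips.
Base metal (shear rupture): φR_n = 0.75 × 0.6 × 65 × 0.5 × 21 = 307.1 kips.
Governing: weld metal.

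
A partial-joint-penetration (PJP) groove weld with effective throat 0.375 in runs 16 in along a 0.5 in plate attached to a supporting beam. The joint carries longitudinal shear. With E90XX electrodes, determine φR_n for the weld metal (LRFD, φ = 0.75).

E90XX → F_EXX = 90 ksi.
Effective throat (given) t_e = 0.375 in.
A_we = 0.375 × 16 = 6 in².
F_nw = 0.6 F_EXX = 54 ksi.
φR_n = 0.75 × 54 × 6 = 243 kip.

φR_n ≈ 243 kip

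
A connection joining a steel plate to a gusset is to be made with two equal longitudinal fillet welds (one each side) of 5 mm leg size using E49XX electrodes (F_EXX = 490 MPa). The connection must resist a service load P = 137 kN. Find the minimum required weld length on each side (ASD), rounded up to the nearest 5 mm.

Throat t_e = 0.707 × 5 = 3.535 mm.
r_n/Ω = (0.6 × 490 × 3.535) / 2.0 = 519.6 N/mm = 0.5196 kN/mm.
L_req = P / (r_n/Ω) = 137 / 0.5196 = 263.6 mm total.
Per side: 263.6 / 2 = 131.8 mm.
Round up → use L = 135 mm on each side.

L = 135 mm on each side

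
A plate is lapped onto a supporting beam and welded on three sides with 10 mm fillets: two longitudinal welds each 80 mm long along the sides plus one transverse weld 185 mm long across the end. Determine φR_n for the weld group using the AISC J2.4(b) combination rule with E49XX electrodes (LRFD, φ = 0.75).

φR_n ≈ 645 kN

E49XX → F_EXX = 490 MPa.
t_e = 0.707 × 10 = 7.07 mm.
R_nwl = 0.6 × 490 × 7.07 × 160 × 10⁻³ = 332.6 kN (longitudinal, 2 welds).
R_nwt = 0.6 × 490 × 7.07 × 185 × 10⁻³ = 384.5 kN (transverse, base value).
(i) R_nwl + R_nwt = 717.1 kN; (ii) 0.85 R_nwl + 1.5 R_nwt = 859.5 kN.
R_n = max = 859.5 kN [governs: (ii)]; φR_n = 644.6 kN.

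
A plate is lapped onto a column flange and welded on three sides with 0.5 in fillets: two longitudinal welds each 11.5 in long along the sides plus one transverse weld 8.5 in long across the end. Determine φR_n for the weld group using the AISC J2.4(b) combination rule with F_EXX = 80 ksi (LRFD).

φR_n ≈ 411 kip

t_e = 0.707 × 0.5 = 0.3535 in.
R_nwl = 0.6 × 80 × 0.3535 × 23 = 390.3 kip (longitudinal, 2 welds).
R_nwt = 0.6 × 80 × 0.3535 × 8.5 = 144.2 kip (transverse, base value).
(i) R_nwl + R_nwt = 534.5 kip; (ii) 0.85 R_nwl + 1.5 R_nwt = 548.1 kip.
R_n = max = 548.1 kip [governs: (ii)]; φR_n = 411 kip.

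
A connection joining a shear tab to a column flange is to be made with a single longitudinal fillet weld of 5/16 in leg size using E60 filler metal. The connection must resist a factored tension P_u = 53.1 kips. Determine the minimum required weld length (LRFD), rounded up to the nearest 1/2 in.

L = 9 in

E60XX → F_EXX = 60 ksi.
Throat t_e = 0.707 × 0.3125 = 0.2209 in.
φr_n = 0.75 × 0.6 × 60 × 0.2209 = 5.965 kips/in.
L_req = P_u / φr_n = 53.1 / 5.965 = 8.901 in total.
Round up → use L = 9 in.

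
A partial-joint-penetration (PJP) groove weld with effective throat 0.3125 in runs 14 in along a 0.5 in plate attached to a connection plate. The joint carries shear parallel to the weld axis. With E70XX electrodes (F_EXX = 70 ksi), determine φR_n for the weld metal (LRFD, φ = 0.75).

Effective throat (given) t_e = 0.3125 in.
A_we = 0.3125 × 14 = 4.375 in².
F_nw = 0.6 F_EXX = 42 ksi.
φR_n = 0.75 × 42 × 4.375 = 137.8 kip.

φR_n ≈ 138 kip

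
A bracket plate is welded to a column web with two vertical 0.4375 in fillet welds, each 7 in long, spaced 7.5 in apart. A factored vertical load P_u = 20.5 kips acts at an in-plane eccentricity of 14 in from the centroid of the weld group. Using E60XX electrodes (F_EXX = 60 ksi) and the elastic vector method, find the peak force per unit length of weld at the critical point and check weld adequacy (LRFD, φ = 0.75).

f_max ≈ 6.94 kip/in; adequate

Total weld length L_w = 14 in. Treat welds as unit-width lines.
Polar moment about centroid: J = 2[d³/12 + d(b/2)²] = 2[7³/12 + 7×3.75²] = 254 in³.
Direct shear f_v = P/L_w = 20.5 / 14 = 1.464 kip/in (vertical).
Torsion M = P·e = 20.5 × 14 = 287 kip·in.
Critical point at (x, y) = (3.75, 3.5) from centroid. f_tx = M·y/J = 3.954 kip/in; f_ty = M·x/J = 4.237 kip/in.
Resultant f_max = √[f_tx² + (f_v + f_ty)²] = √[3.954² + (1.464 + 4.237)²] = 6.938 kip/in.
Capacity per unit length: φr_n = 0.75 × 0.6 × 60 × (0.707 × 0.4375) = 8.351 kip/in.
6.938 ≤ 8.351 → adequate.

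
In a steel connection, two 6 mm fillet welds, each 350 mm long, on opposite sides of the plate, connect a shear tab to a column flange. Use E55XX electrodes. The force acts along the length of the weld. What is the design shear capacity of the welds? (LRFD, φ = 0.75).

E55XX → F_EXX = 550 MPa.
Effective throat t_e = 0.707 × 6 = 4.242 mm.
Total length L = 700 mm; A_we = 4.242 × 700 = 2969 mm².
F_nw = 0.6 F_EXX = 0.6 × 550 = 330 MPa.
φR_n = 0.75 × 330 × 2969 × 10⁻³ = 734.9 kN.

φR_n ≈ 735 kN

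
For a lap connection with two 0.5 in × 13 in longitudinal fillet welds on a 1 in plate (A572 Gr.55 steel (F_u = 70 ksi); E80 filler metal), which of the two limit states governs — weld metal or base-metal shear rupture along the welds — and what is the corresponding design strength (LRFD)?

φR_n ≈ 331 kips (weld metal governs)

E80XX → F_EXX = 80 ksi.
t_e = 0.707 × 0.5 = 0.3535 in; L = 26 in.
Weld metal: φR_n = 0.75 × 0.6 × 80 × 0.3535 × 26 = 330.9 kips.
Base metal (shear rupture): φR_n = 0.75 × 0.6 × 70 × 1 × 26 = 819 kips.
Governing: weld metal.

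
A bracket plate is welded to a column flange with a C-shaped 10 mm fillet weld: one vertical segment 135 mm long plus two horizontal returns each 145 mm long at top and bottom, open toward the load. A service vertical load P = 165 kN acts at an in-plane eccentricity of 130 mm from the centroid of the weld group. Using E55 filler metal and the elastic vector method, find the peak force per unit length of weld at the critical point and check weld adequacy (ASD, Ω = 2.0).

E55XX → F_EXX = 550 MPa.
Total weld length L_w = 425 mm. Treat welds as unit-width lines.
Centroid: x̄ = 2×145×72.5 / 425 = 49.47 mm from the vertical weld.
Polar moment about centroid: J = I_x + I_y = [135³/12 + 2×145×67.5²] + [135×49.47² + 2(145³/12 + 145×23.03²)] = 2519000 mm³.
Direct shear f_v = P/L_w = 165×10³ / 425 = 388.2 N/mm (vertical).
Torsion M = P·e = 165×10³ × 130 = 21450000 N·mm.
Critical point at (x, y) = (95.53, 67.5) from centroid. f_tx = M·y/J = 574.9 N/mm; f_ty = M·x/J = 813.6 N/mm.
Resultant f_max = √[f_tx² + (f_v + f_ty)²] = √[574.9² + (388.2 + 813.6)²] = 1332 N/mm.
Capacity per unit length: r_n/Ω = (1/2.0) × 0.6 × 550 × (0.707 × 10) = 1167 N/mm.
1332 > 1167 → NOT adequate.

f_max ≈ 1330 N/mm; NOT adequate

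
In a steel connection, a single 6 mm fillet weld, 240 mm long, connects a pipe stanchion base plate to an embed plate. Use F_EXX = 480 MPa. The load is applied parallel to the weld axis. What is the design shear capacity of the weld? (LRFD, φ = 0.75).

φR_n ≈ 220 kN

Effective throat t_e = 0.707 × 6 = 4.242 mm.
Total length L = 240 mm; A_we = 4.242 × 240 = 1018 mm².
F_nw = 0.6 F_EXX = 0.6 × 480 = 288 MPa.
φR_n = 0.75 × 288 × 1018 × 10⁻³ = 219.9 kN.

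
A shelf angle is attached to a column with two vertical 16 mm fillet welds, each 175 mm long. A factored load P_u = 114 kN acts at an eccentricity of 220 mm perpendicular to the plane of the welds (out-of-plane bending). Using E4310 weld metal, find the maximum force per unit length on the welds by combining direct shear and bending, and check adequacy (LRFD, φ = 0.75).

f_max ≈ 2480 N/mm; NOT adequate

E43XX → F_EXX = 430 MPa.
L_w = 2 × 175 = 350 mm; section modulus (unit throat) S = 2 × L²/6 = 10210 mm².
Direct shear f_v = P/L_w = 114×10³/350 = 325.7 N/mm.
Moment M = P × e = 114×10³ × 220 = 25080000 N·mm; bending f_b = M/S = 2457 N/mm.
f_max = √(f_v² + f_b²) = √(325.7² + 2457²) = 2478 N/mm.
φr_n = 0.75 × 0.6 × 430 × (0.707 × 16) = 2189 N/mm → NOT adequate.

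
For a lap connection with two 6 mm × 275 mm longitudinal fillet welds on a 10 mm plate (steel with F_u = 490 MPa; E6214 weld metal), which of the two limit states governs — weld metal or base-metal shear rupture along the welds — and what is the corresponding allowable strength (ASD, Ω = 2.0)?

E62XX → F_EXX = 620 MPa.
t_e = 0.707 × 6 = 4.242 mm; L = 550 mm.
Weld metal: R_n/Ω = (1/2.0) × 0.6 × 620 × 4.242 × 550 × 10⁻³ = 434 kN.
Base metal (shear rupture): R_n/Ω = (1/2.0) × 0.6 × 490 × 10 × 550 × 10⁻³ = 808.5 kN.
Governing: weld metal.

R_n/Ω ≈ 434 kN (weld metal governs)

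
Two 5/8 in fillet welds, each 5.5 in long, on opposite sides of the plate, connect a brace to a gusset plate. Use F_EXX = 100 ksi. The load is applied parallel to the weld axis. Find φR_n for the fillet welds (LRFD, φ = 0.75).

Effective throat t_e = 0.707 × 0.625 = 0.4419 in.
Total length L = 11 in; A_we = 0.4419 × 11 = 4.861 in².
F_nw = 0.6 F_EXX = 0.6 × 100 = 60 ksi.
φR_n = 0.75 × 60 × 4.861 = 218.7 kip.

φR_n ≈ 219 kip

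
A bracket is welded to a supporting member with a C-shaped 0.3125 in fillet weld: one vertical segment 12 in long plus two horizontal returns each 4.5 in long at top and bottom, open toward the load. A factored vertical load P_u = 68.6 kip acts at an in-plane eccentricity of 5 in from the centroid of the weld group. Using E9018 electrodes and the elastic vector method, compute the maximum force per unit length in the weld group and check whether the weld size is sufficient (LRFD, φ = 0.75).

E90XX → F_EXX = 90 ksi.
Total weld length L_w = 21 in. Treat welds as unit-width lines.
Centroid: x̄ = 2×4.5×2.25 / 21 = 0.9643 in from the vertical weld.
Polar moment about centroid: J = I_x + I_y = [12³/12 + 2×4.5×6²] + [12×0.9643² + 2(4.5³/12 + 4.5×1.286²)] = 509.2 in³.
Direct shear f_v = P/L_w = 68.6 / 21 = 3.267 kip/in (vertical).
Torsion M = P·e = 68.6 × 5 = 343 kip·in.
Critical point at (x, y) = (3.536, 6) from centroid. f_tx = M·y/J = 4.041 kip/in; f_ty = M·x/J = 2.382 kip/in.
Resultant f_max = √[f_tx² + (f_v + f_ty)²] = √[4.041² + (3.267 + 2.382)²] = 6.945 kip/in.
Capacity per unit length: φr_n = 0.75 × 0.6 × 90 × (0.707 × 0.3125) = 8.948 kip/in.
6.945 ≤ 8.948 → adequate.

f_max ≈ 6.95 kip/in; adequate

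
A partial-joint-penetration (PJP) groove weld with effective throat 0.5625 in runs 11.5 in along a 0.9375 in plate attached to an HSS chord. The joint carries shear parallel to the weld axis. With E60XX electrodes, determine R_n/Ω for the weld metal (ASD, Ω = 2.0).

E60XX → F_EXX = 60 ksi.
Effective throat (given) t_e = 0.5625 in.
A_we = 0.5625 × 11.5 = 6.469 in².
F_nw = 0.6 F_EXX = 36 ksi.
R_n/Ω = (36 × 6.469) / 2.0 = 116.4 kips.

R_n/Ω ≈ 116 kips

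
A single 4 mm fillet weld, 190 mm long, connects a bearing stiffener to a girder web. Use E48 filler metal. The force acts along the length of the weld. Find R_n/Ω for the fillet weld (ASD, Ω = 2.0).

R_n/Ω ≈ 77.4 kN

E48XX → F_EXX = 480 MPa.
Effective throat t_e = 0.707 × 4 = 2.828 mm.
Total length L = 190 mm; A_we = 2.828 × 190 = 537.3 mm².
F_nw = 0.6 F_EXX = 0.6 × 480 = 288 MPa.
R_n = 288 × 537.3 × 10⁻³ = 154.7 kN; R_n/Ω = 154.7/2.0 = 77.37 kN.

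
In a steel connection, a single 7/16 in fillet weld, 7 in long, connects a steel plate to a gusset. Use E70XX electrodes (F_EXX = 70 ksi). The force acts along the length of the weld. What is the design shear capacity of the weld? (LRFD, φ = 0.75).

Effective throat t_e = 0.707 × 0.4375 = 0.3093 in.
Total length L = 7 in; A_we = 0.3093 × 7 = 2.165 in².
F_nw = 0.6 F_EXX = 0.6 × 70 = 42 ksi.
φR_n = 0.75 × 42 × 2.165 = 68.2 kip.

φR_n ≈ 68.2 kip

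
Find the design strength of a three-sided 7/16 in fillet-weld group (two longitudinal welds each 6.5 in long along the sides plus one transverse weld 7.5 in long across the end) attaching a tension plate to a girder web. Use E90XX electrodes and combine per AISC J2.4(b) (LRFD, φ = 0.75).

E90XX → F_EXX = 90 ksi.
t_e = 0.707 × 0.4375 = 0.3093 in.
R_nwl = 0.6 × 90 × 0.3093 × 13 = 217.1 kip (longitudinal, 2 welds).
R_nwt = 0.6 × 90 × 0.3093 × 7.5 = 125.3 kip (transverse, base value).
(i) R_nwl + R_nwt = 342.4 kip; (ii) 0.85 R_nwl + 1.5 R_nwt = 372.5 kip.
R_n = max = 372.5 kip [governs: (ii)]; φR_n = 279.4 kip.

φR_n ≈ 279 kip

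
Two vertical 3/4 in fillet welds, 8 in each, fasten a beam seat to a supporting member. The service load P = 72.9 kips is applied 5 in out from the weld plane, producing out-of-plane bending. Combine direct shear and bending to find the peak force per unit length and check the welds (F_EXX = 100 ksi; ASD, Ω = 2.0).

L_w = 2 × 8 = 16 in; section modulus (unit throat) S = 2 × L²/6 = 21.33 in².
Direct shear f_v = P/L_w = 72.9/16 = 4.556 kip/in.
Moment M = P × e = 72.9 × 5 = 364.5 kip·in; bending f_b = M/S = 17.09 kip/in.
f_max = √(f_v² + f_b²) = √(4.556² + 17.09²) = 17.68 kip/in.
r_n/Ω = (1/2.0) × 0.6 × 100 × (0.707 × 0.75) = 15.91 kip/in → NOT adequate.

f_max ≈ 17.7 kip/in; NOT adequate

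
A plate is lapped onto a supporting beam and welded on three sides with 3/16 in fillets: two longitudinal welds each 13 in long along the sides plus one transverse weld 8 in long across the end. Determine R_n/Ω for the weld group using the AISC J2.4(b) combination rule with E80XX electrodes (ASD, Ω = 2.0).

R_n/Ω ≈ 108 kip

E80XX → F_EXX = 80 ksi.
t_e = 0.707 × 0.1875 = 0.1326 in.
R_nwl = 0.6 × 80 × 0.1326 × 26 = 165.4 kip (longitudinal, 2 welds).
R_nwt = 0.6 × 80 × 0.1326 × 8 = 50.9 kip (transverse, base value).
(i) R_nwl + R_nwt = 216.3 kip; (ii) 0.85 R_nwl + 1.5 R_nwt = 217 kip.
R_n = max = 217 kip [governs: (ii)]; R_n/Ω = 108.5 kip.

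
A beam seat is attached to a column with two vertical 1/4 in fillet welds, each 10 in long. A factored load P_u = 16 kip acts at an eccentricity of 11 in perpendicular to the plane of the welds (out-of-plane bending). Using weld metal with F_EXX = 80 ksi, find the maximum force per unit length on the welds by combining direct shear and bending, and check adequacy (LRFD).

L_w = 2 × 10 = 20 in; section modulus (unit throat) S = 2 × L²/6 = 33.33 in².
Direct shear f_v = P/L_w = 16/20 = 0.8 kip/in.
Moment M = P × e = 16 × 11 = 176 kip·in; bending f_b = M/S = 5.28 kip/in.
f_max = √(f_v² + f_b²) = √(0.8² + 5.28²) = 5.34 kip/in.
φr_n = 0.75 × 0.6 × 80 × (0.707 × 0.25) = 6.363 kip/in → adequate.

f_max ≈ 5.34 kip/in; adequate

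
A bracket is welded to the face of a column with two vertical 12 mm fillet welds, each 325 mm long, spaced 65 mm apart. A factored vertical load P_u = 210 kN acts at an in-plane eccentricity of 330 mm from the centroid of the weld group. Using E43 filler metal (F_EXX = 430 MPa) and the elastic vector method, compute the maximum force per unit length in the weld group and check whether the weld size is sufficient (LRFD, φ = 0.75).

Total weld length L_w = 650 mm. Treat welds as unit-width lines.
Polar moment about centroid: J = 2[d³/12 + d(b/2)²] = 2[325³/12 + 325×32.5²] = 6408000 mm³.
Direct shear f_v = P/L_w = 210×10³ / 650 = 323.1 N/mm (vertical).
Torsion M = P·e = 210×10³ × 330 = 69300000 N·mm.
Critical point at (x, y) = (32.5, 162.5) from centroid. f_tx = M·y/J = 1757 N/mm; f_ty = M·x/J = 351.5 N/mm.
Resultant f_max = √[f_tx² + (f_v + f_ty)²] = √[1757² + (323.1 + 351.5)²] = 1882 N/mm.
Capacity per unit length: φr_n = 0.75 × 0.6 × 430 × (0.707 × 12) = 1642 N/mm.
1882 > 1642 → NOT adequate.

f_max ≈ 1880 N/mm; NOT adequate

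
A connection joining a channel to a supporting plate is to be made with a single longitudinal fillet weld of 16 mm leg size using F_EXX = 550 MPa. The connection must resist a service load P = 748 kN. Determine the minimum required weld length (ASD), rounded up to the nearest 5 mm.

L = 405 mm

Throat t_e = 0.707 × 16 = 11.31 mm.
r_n/Ω = (0.6 × 550 × 11.31) / 2.0 = 1866 N/mm = 1.866 kN/mm.
L_req = P / (r_n/Ω) = 748 / 1.866 = 400.8 mm total.
Round up → use L = 405 mm.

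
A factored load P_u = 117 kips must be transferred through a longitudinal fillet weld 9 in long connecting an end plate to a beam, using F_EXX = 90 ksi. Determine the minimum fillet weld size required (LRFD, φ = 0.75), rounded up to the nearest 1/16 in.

Total weld length L = 9 in.
Required throat t_e = P_u / (φ × 0.6 F_EXX × L) = 117 / (0.75 × 0.6 × 90 × 9) = 0.321 in.
Required leg w = t_e / 0.707 = 0.454 in → use 1/2 in.

w = 1/2 in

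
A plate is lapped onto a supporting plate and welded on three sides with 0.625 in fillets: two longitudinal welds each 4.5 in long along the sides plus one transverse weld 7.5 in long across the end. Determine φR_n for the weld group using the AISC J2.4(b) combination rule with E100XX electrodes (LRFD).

φR_n ≈ 376 kip

E100XX → F_EXX = 100 ksi.
t_e = 0.707 × 0.625 = 0.4419 in.
R_nwl = 0.6 × 100 × 0.4419 × 9 = 238.6 kip (longitudinal, 2 welds).
R_nwt = 0.6 × 100 × 0.4419 × 7.5 = 198.8 kip (transverse, base value).
(i) R_nwl + R_nwt = 437.5 kip; (ii) 0.85 R_nwl + 1.5 R_nwt = 501.1 kip.
R_n = max = 501.1 kip [governs: (ii)]; φR_n = 375.8 kip.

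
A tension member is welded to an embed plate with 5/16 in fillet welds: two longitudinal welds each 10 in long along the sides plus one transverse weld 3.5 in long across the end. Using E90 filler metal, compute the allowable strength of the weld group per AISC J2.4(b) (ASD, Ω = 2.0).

R_n/Ω ≈ 140 kips

E90XX → F_EXX = 90 ksi.
t_e = 0.707 × 0.3125 = 0.2209 in.
R_nwl = 0.6 × 90 × 0.2209 × 20 = 238.6 kips (longitudinal, 2 welds).
R_nwt = 0.6 × 90 × 0.2209 × 3.5 = 41.76 kips (transverse, base value).
(i) R_nwl + R_nwt = 280.4 kips; (ii) 0.85 R_nwl + 1.5 R_nwt = 265.5 kips.
R_n = max = 280.4 kips [governs: (i)]; R_n/Ω = 140.2 kips.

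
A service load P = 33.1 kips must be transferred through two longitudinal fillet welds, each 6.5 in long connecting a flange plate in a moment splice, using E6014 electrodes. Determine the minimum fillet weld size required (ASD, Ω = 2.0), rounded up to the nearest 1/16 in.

w = 1/4 in

E60XX → F_EXX = 60 ksi.
Total weld length L = 13 in.
Required throat t_e = P × Ω / (0.6 F_EXX × L) = 33.1 × 2.0 / (0.6 × 60 × 13) = 0.1415 in.
Required leg w = t_e / 0.707 = 0.2001 in → use 1/4 in.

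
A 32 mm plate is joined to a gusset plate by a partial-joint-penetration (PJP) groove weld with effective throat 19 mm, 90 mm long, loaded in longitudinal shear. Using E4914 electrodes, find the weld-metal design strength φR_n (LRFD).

E49XX → F_EXX = 490 MPa.
Effective throat (given) t_e = 19 mm.
A_we = 19 × 90 = 1710 mm².
F_nw = 0.6 F_EXX = 294 MPa.
φR_n = 0.75 × 294 × 1710 × 10⁻³ = 377.1 kN.

φR_n ≈ 377 kN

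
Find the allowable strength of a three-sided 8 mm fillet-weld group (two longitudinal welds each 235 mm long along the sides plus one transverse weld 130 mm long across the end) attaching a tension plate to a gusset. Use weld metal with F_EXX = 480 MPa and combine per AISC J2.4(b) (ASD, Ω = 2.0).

t_e = 0.707 × 8 = 5.656 mm.
R_nwl = 0.6 × 480 × 5.656 × 470 × 10⁻³ = 765.6 kN (longitudinal, 2 welds).
R_nwt = 0.6 × 480 × 5.656 × 130 × 10⁻³ = 211.8 kN (transverse, base value).
(i) R_nwl + R_nwt = 977.4 kN; (ii) 0.85 R_nwl + 1.5 R_nwt = 968.4 kN.
R_n = max = 977.4 kN [governs: (i)]; R_n/Ω = 488.7 kN.

R_n/Ω ≈ 489 kN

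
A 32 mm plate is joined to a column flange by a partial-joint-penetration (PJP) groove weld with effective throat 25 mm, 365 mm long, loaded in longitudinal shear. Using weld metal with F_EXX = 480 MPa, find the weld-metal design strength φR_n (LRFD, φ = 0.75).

Effective throat (given) t_e = 25 mm.
A_we = 25 × 365 = 9125 mm².
F_nw = 0.6 F_EXX = 288 MPa.
φR_n = 0.75 × 288 × 9125 × 10⁻³ = 1971 kN.

φR_n ≈ 1970 kN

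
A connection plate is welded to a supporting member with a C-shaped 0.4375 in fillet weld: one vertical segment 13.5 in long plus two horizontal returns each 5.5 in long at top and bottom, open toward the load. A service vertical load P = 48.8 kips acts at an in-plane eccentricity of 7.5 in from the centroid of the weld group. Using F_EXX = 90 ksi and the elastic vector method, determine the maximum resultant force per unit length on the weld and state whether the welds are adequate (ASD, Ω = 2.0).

f_max ≈ 5.1 kip/in; adequate

Total weld length L_w = 24.5 in. Treat welds as unit-width lines.
Centroid: x̄ = 2×5.5×2.75 / 24.5 = 1.235 in from the vertical weld.
Polar moment about centroid: J = I_x + I_y = [13.5³/12 + 2×5.5×6.75²] + [13.5×1.235² + 2(5.5³/12 + 5.5×1.515²)] = 779.8 in³.
Direct shear f_v = P/L_w = 48.8 / 24.5 = 1.992 kip/in (vertical).
Torsion M = P·e = 48.8 × 7.5 = 366 kip·in.
Critical point at (x, y) = (4.265, 6.75) from centroid. f_tx = M·y/J = 3.168 kip/in; f_ty = M·x/J = 2.002 kip/in.
Resultant f_max = √[f_tx² + (f_v + f_ty)²] = √[3.168² + (1.992 + 2.002)²] = 5.098 kip/in.
Capacity per unit length: r_n/Ω = (1/2.0) × 0.6 × 90 × (0.707 × 0.4375) = 8.351 kip/in.
5.098 ≤ 8.351 → adequate.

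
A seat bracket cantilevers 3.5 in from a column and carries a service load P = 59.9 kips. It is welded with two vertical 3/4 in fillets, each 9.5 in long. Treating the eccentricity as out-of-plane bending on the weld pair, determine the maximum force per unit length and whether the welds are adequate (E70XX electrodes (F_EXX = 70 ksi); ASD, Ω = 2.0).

f_max ≈ 7.65 kip/in; adequate

L_w = 2 × 9.5 = 19 in; section modulus (unit throat) S = 2 × L²/6 = 30.08 in².
Direct shear f_v = P/L_w = 59.9/19 = 3.153 kip/in.
Moment M = P × e = 59.9 × 3.5 = 209.65 kip·in; bending f_b = M/S = 6.969 kip/in.
f_max = √(f_v² + f_b²) = √(3.153² + 6.969²) = 7.649 kip/in.
r_n/Ω = (1/2.0) × 0.6 × 70 × (0.707 × 0.75) = 11.14 kip/in → adequate.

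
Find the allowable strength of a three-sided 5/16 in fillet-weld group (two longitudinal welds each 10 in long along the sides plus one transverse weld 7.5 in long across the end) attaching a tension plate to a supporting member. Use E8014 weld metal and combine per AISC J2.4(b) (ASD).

R_n/Ω ≈ 150 kips

E80XX → F_EXX = 80 ksi.
t_e = 0.707 × 0.3125 = 0.2209 in.
R_nwl = 0.6 × 80 × 0.2209 × 20 = 212.1 kips (longitudinal, 2 welds).
R_nwt = 0.6 × 80 × 0.2209 × 7.5 = 79.54 kips (transverse, base value).
(i) R_nwl + R_nwt = 291.6 kips; (ii) 0.85 R_nwl + 1.5 R_nwt = 299.6 kips.
R_n = max = 299.6 kips [governs: (ii)]; R_n/Ω = 149.8 kips.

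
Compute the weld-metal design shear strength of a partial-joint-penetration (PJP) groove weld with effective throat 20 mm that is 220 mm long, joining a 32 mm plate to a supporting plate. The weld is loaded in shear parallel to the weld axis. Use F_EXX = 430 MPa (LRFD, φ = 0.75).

φR_n ≈ 851 kN

Effective throat (given) t_e = 20 mm.
A_we = 20 × 220 = 4400 mm².
F_nw = 0.6 F_EXX = 258 MPa.
φR_n = 0.75 × 258 × 4400 × 10⁻³ = 851.4 kN.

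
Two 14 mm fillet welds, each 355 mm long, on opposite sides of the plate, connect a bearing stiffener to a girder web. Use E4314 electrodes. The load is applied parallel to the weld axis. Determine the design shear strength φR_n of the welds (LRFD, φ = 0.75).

E43XX → F_EXX = 430 MPa.
Effective throat t_e = 0.707 × 14 = 9.898 mm.
Total length L = 710 mm; A_we = 9.898 × 710 = 7028 mm².
F_nw = 0.6 F_EXX = 0.6 × 430 = 258 MPa.
φR_n = 0.75 × 258 × 7028 × 10⁻³ = 1360 kN.

φR_n ≈ 1360 kN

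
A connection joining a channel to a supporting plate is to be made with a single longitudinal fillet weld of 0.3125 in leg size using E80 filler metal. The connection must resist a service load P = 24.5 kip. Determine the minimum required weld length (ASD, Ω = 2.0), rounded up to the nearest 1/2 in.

L = 5 in

E80XX → F_EXX = 80 ksi.
Throat t_e = 0.707 × 0.3125 = 0.2209 in.
r_n/Ω = (0.6 × 80 × 0.2209) / 2.0 = 5.302 kip/in.
L_req = P / (r_n/Ω) = 24.5 / 5.302 = 4.62 in total.
Round up → use L = 5 in.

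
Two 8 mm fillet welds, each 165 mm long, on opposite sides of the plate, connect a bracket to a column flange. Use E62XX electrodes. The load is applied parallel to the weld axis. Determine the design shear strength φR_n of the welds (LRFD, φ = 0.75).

E62XX → F_EXX = 620 MPa.
Effective throat t_e = 0.707 × 8 = 5.656 mm.
Total length L = 330 mm; A_we = 5.656 × 330 = 1866 mm².
F_nw = 0.6 F_EXX = 0.6 × 620 = 372 MPa.
φR_n = 0.75 × 372 × 1866 × 10⁻³ = 520.7 kN.

φR_n ≈ 521 kN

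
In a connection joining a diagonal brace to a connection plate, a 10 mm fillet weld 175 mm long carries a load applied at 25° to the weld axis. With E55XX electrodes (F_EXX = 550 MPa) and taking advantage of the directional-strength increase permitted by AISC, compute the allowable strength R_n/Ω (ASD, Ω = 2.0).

R_n/Ω ≈ 232 kN

t_e = 0.707 × 10 = 7.07 mm; A_we = 7.07 × 175 = 1237 mm².
Directional factor: 1.0 + 0.5 sin^1.5(25°) = 1.137.
F_nw = 0.6 × 550 × 1.137 = 375.3 MPa.
R_n/Ω = (375.3 × 1237) / 2.0 × 10⁻³ = 232.2 kN.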